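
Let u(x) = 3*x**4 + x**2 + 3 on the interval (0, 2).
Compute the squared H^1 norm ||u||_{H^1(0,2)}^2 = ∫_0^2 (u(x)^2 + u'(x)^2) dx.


||u||_{H^1}^2 = 391474/105

The H^1 norm (squared) on an interval (0, L) is
  ||u||_{H^1}^2 = ∫_0^L u(x)^2 dx + ∫_0^L u'(x)^2 dx.
Compute u'(x) = 12*x**3 + 2*x.
Then u(x)^2 = 9*x**8 + 6*x**6 + 19*x**4 + 6*x**2 + 9 and u'(x)^2 = 144*x**6 + 48*x**4 + 4*x**2.
Integrate each monomial from 0 to 2 using ∫_0^2 c·x^n dx = c·2^(n+1)/(n+1):
  ∫_0^2 u(x)^2 dx = ∫_0^2 (9*x^8 + 6*x^6 + 19*x^4 + 6*x^2 + 9) dx. Term by term:
    ∫_0^2 9*x^8 dx = 512;  ∫_0^2 6*x^6 dx = 768/7;  ∫_0^2 19*x^4 dx = 608/5;
    ∫_0^2 6*x^2 dx = 16;  ∫_0^2 9 dx = 18.
  Sum: 512 + 768/7 + 608/5 + 16 + 18 = 27206/35.
  ∫_0^2 u'(x)^2 dx = ∫_0^2 (144*x^6 + 48*x^4 + 4*x^2) dx. Term by term:
    ∫_0^2 144*x^6 dx = 18432/7;  ∫_0^2 48*x^4 dx = 1536/5;  ∫_0^2 4*x^2 dx = 32/3.
  Sum: 18432/7 + 1536/5 + 32/3 = 309856/105.
Adding: ||u||_{H^1}^2 = 27206/35 + 309856/105 = 391474/105.


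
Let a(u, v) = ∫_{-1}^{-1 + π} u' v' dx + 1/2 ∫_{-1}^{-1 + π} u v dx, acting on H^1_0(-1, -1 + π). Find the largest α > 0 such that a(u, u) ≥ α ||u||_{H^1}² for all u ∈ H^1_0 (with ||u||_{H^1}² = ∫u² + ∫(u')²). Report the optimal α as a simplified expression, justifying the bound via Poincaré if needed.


α = 3/4

Coercivity of a(·,·) on H^1_0(-1, -1 + π) means a(u, u) ≥ α ||u||_{H^1}² for every u ∈ H^1_0.
The interval has length L = π, and Poincaré/coercivity depend only on L. Here a(u, u) = ∫(u')² + (1/2)·∫u².
Here 0 < c = 1/2 < 1. The condition a(u,u) ≥ α||u||_{H^1}² reads (1−α)∫(u')² ≥ (α−c)∫u². Any admissible α is ≤ 1 (rapidly oscillating u have ∫u²/∫(u')² → 0), and α = 1 would force 0 ≥ (1−c)∫u², impossible since c < 1; so 1−α > 0. By the sharp Poincaré inequality on H^1_0 of an interval of length L, ∫(u')² ≥ (π/L)²∫u² with equality for the first sine mode sin(π(x−x₀)/L) (x₀ the left endpoint), so the inequality holds for all u iff (1−α)(π/L)² ≥ α − c, i.e. α ≤ ((π/L)² + c)/((π/L)² + 1) = (1 + c(L/π)²)/(1 + (L/π)²). With (π/L)² = 1 and c = 1/2, the largest admissible constant is α = ((π/L)² + c)/((π/L)² + 1).
Simplifying, α = 3/4.


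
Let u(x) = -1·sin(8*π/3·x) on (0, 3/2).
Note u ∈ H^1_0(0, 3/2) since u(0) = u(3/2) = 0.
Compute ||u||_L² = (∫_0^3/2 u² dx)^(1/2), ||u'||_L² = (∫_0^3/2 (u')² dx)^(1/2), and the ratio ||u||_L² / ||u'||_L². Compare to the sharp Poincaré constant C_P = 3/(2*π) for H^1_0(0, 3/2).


||u||_L² / ||u'||_L² = 3/(8*π) < C_P = 3/(2*π).

u(x) = -1·sin(8*π/3·x), so u'(x) = -8*π*cos(8*π*x/3)/3.
Writing u(x) = A·sin(kπx/L) with A = -1 and k = 4, use ∫_0^L sin²(kπx/L) dx = L/2 and ∫_0^L cos²(kπx/L) dx = L/2.
u² = 1·sin²(8*π/3·x) and (u')² = 64*π^2/9·cos²(8*π/3·x), and each of sin², cos² integrates to L/2 = 3/4 over (0, 3/2).
∫_0^3/2 u² dx = 3/4, so ||u||_L² = sqrt(3)/2.
∫_0^3/2 (u')² dx = 16*π^2/3, so ||u'||_L² = 4*sqrt(3)*π/3.
Ratio ||u||_L² / ||u'||_L² = 3/(8*π).
Sharp Poincaré constant on H^1_0(0, 3/2) is C_P = L/π = 3/(2*π), achieved by sin(2*π/3·x).
This is the k = 4 harmonic; the ratio L/(kπ) is strictly less than C_P = L/π, consistent with the sharp inequality ||u||_L² ≤ C_P ||u'||_L².


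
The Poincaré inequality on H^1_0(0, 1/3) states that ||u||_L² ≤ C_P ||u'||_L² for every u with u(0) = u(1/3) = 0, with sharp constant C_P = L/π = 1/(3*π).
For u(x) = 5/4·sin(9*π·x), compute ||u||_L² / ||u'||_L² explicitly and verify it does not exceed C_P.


||u||_L² / ||u'||_L² = 1/(9*π) < C_P = 1/(3*π).

u(x) = 5/4·sin(9*π·x), so u'(x) = 45*π*cos(9*π*x)/4.
Writing u(x) = A·sin(kπx/L) with A = 5/4 and k = 3, use ∫_0^L sin²(kπx/L) dx = L/2 and ∫_0^L cos²(kπx/L) dx = L/2.
u² = 25/16·sin²(9*π·x) and (u')² = 2025*π^2/16·cos²(9*π·x), and each of sin², cos² integrates to L/2 = 1/6 over (0, 1/3).
∫_0^1/3 u² dx = 25/96, so ||u||_L² = 5*sqrt(6)/24.
∫_0^1/3 (u')² dx = 675*π^2/32, so ||u'||_L² = 15*sqrt(6)*π/8.
Ratio ||u||_L² / ||u'||_L² = 1/(9*π).
Sharp Poincaré constant on H^1_0(0, 1/3) is C_P = L/π = 1/(3*π), achieved by sin(3*π·x).
This is the k = 3 harmonic; the ratio L/(kπ) is strictly less than C_P = L/π, consistent with the sharp inequality ||u||_L² ≤ C_P ||u'||_L².


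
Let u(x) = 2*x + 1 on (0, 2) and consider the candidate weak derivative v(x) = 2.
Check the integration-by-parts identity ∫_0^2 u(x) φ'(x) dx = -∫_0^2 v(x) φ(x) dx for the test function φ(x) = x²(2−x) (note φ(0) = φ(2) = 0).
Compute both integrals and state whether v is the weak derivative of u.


LHS = -8/3, RHS = -8/3. Yes, v = u' weakly.

u(x) = 2*x + 1, classical derivative u'(x) = 2.
φ(x) = x²(2−x), so φ'(x) = x*(4 - 3*x).
Note φ(0) = φ(2) = 0, so the boundary term u·φ vanishes.
LHS = ∫_0^2 u(x) φ'(x) dx = ∫_0^2 (-6*x^3 + 5*x^2 + 4*x) dx. Term by term:
  ∫_0^2 -6*x^3 dx = -24;  ∫_0^2 5*x^2 dx = 40/3;  ∫_0^2 4*x dx = 8.
Sum: -24 + 40/3 + 8 = -8/3.
So LHS = -8/3.
∫_0^2 v(x) φ(x) dx = ∫_0^2 (-2*x^3 + 4*x^2) dx. Term by term:
  ∫_0^2 -2*x^3 dx = -8;  ∫_0^2 4*x^2 dx = 32/3.
Sum: -8 + 32/3 = 8/3.
So RHS = -∫_0^2 v(x) φ(x) dx = -8/3.
LHS = RHS, so the identity holds for this test φ.
Moreover u is smooth here and v(x) = u'(x) = 2 pointwise, so the identity holds for every test function. Hence v is the weak derivative of u.


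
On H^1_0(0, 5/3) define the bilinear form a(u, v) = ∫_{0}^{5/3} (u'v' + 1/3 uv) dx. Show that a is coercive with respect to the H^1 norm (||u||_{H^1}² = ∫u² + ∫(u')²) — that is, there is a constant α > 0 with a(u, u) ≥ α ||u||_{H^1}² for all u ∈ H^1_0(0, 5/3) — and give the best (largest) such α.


α = (25 + 27*π^2)/(3*(25 + 9*π^2))

Coercivity of a(·,·) on H^1_0(0, 5/3) means a(u, u) ≥ α ||u||_{H^1}² for every u ∈ H^1_0.
The interval has length L = 5/3, and Poincaré/coercivity depend only on L. Here a(u, u) = ∫(u')² + (1/3)·∫u².
Here 0 < c = 1/3 < 1. The condition a(u,u) ≥ α||u||_{H^1}² reads (1−α)∫(u')² ≥ (α−c)∫u². Any admissible α is ≤ 1 (rapidly oscillating u have ∫u²/∫(u')² → 0), and α = 1 would force 0 ≥ (1−c)∫u², impossible since c < 1; so 1−α > 0. By the sharp Poincaré inequality on H^1_0 of an interval of length L, ∫(u')² ≥ (π/L)²∫u² with equality for the first sine mode sin(π(x−x₀)/L) (x₀ the left endpoint), so the inequality holds for all u iff (1−α)(π/L)² ≥ α − c, i.e. α ≤ ((π/L)² + c)/((π/L)² + 1) = (1 + c(L/π)²)/(1 + (L/π)²). With (π/L)² = 9*π^2/25 and c = 1/3, the largest admissible constant is α = ((π/L)² + c)/((π/L)² + 1).
Simplifying, α = (25 + 27*π^2)/(3*(25 + 9*π^2)).


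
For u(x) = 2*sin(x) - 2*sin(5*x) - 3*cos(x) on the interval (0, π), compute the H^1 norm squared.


||u||_{H^1(0,π)}^2 = 65*π

u'(x) = 3*sin(x) + 2*cos(x) - 10*cos(5*x).
Expand u² and (u')² and integrate term by term on (0, π), using: for integers n ≥ 1, ∫_0^π sin²(nx) dx = ∫_0^π cos²(nx) dx = π/2; for n ≠ n', ∫_0^π sin(nx)sin(n'x) dx = ∫_0^π cos(nx)cos(n'x) dx = 0; and by product-to-sum, ∫_0^π sin(nx)cos(n'x) dx = ½∫_0^π [sin((n+n')x) + sin((n−n')x)] dx, which is 0 when n+n' is even and 2n/(n²−n'²) when n+n' is odd (it need not vanish on (0, π)).
  u² squared terms: (-3)²·∫cos(x)² dx = 9·π/2 = 9*π/2;  (-2)²·∫sin(5x)² dx = 4·π/2 = 2*π;  (2)²·∫sin(x)² dx = 4·π/2 = 2*π.
  u² cross terms: 2·(-3)·(-2)·∫cos(x)·sin(5x) dx = 12·(0) = 0;  2·(-3)·(2)·∫cos(x)·sin(x) dx = -12·(0) = 0;  2·(-2)·(2)·∫sin(5x)·sin(x) dx = -8·(0) = 0.
  So ∫_0^π u² dx = 9*π/2 + 2*π + 2*π + 0 + 0 + 0 = 17*π/2.
  (u')² squared terms: (-10)²·∫cos(5x)² dx = 100·π/2 = 50*π;  (2)²·∫cos(x)² dx = 4·π/2 = 2*π;  (3)²·∫sin(x)² dx = 9·π/2 = 9*π/2.
  (u')² cross terms: 2·(-10)·(2)·∫cos(5x)·cos(x) dx = -40·(0) = 0;  2·(-10)·(3)·∫cos(5x)·sin(x) dx = -60·(0) = 0;  2·(2)·(3)·∫cos(x)·sin(x) dx = 12·(0) = 0.
  So ∫_0^π (u')² dx = 50*π + 2*π + 9*π/2 + 0 + 0 + 0 = 113*π/2.
||u||_{H^1}^2 = (17*π/2) + (113*π/2) = 65*π.


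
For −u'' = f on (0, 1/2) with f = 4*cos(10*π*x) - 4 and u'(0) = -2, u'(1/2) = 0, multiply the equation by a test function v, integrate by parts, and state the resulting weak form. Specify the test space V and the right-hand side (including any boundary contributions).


V = H^1(0, 1/2) (v unrestricted at boundary; u is determined up to an additive constant); weak form: ∫_0^1/2 u'v' dx = ∫_0^1/2 (4*cos(10*π*x) - 4) v dx + 2·v(0) for all v ∈ V.

Multiply both sides by a test function v and integrate from 0 to 1/2:
  ∫_0^1/2 −u''(x) v(x) dx = ∫_0^1/2 f(x) v(x) dx.
Integrate the LHS by parts once:
  ∫_0^1/2 −u'' v dx = −[u'(x) v(x)]_0^1/2 + ∫_0^1/2 u'(x) v'(x) dx.
Thus ∫_0^1/2 u'(x) v'(x) dx = ∫_0^1/2 f(x) v(x) dx + [u'(x) v(x)]_0^1/2.
Choose V so that boundary terms are either known or forced to vanish.
u has inhomogeneous Neumann u'(0) = -2, u'(1/2) = 0. [u' v]_0^1/2 = (0)·v(1/2) − (-2)·v(0) = 2·v(0). Take V = H^1(0, 1/2); boundary term becomes part of RHS.
Weak formulation: find u (satisfying any essential BC) such that ∫_0^1/2 u'(x) v'(x) dx = ∫_0^1/2 f v dx + 2·v(0) for all v ∈ V (Neumann data are natural BCs: they enter the RHS as boundary terms).
Substituting f(x) = 4*cos(10*π*x) - 4, the right-hand side is ∫_0^1/2 (4*cos(10*π*x) - 4) v dx + 2·v(0).
Compatibility check (pure Neumann): taking v ≡ 1 ∈ V gives 0 = ∫_0^1/2 f dx + (0) − (-2), i.e. ∫_0^1/2 f dx must equal u'(0) − u'(1/2) = -2. Indeed ∫_0^1/2 (4*cos(10*π*x) - 4) dx = -2, so the data are compatible. The solution is then unique only up to an additive constant (fix it e.g. by requiring ∫_0^1/2 u dx = 0).


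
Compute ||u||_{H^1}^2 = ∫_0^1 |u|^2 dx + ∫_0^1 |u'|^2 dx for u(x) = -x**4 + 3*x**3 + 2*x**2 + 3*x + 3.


||u||_{H^1}^2 = 3355/36

The H^1 norm (squared) on an interval (0, L) is
  ||u||_{H^1}^2 = ∫_0^L u(x)^2 dx + ∫_0^L u'(x)^2 dx.
Compute u'(x) = -4*x**3 + 9*x**2 + 4*x + 3.
Then u(x)^2 = x**8 - 6*x**7 + 5*x**6 + 6*x**5 + 16*x**4 + 30*x**3 + 21*x**2 + 18*x + 9 and u'(x)^2 = 16*x**6 - 72*x**5 + 49*x**4 + 48*x**3 + 70*x**2 + 24*x + 9.
Integrate each monomial from 0 to 1 using ∫_0^1 c·x^n dx = c·1^(n+1)/(n+1):
  ∫_0^1 u(x)^2 dx = ∫_0^1 (x^8 - 6*x^7 + 5*x^6 + 6*x^5 + 16*x^4 + 30*x^3 + 21*x^2 + 18*x + 9) dx. Term by term:
    ∫_0^1 x^8 dx = 1/9;  ∫_0^1 -6*x^7 dx = -3/4;  ∫_0^1 5*x^6 dx = 5/7;
    ∫_0^1 6*x^5 dx = 1;  ∫_0^1 16*x^4 dx = 16/5;  ∫_0^1 30*x^3 dx = 15/2;
    ∫_0^1 21*x^2 dx = 7;  ∫_0^1 18*x dx = 9;  ∫_0^1 9 dx = 9.
  Sum: 1/9 − 3/4 + 5/7 + 1 + 16/5 + 15/2 + 7 + 9 + 9 = 46337/1260.
  ∫_0^1 u'(x)^2 dx = ∫_0^1 (16*x^6 - 72*x^5 + 49*x^4 + 48*x^3 + 70*x^2 + 24*x + 9) dx. Term by term:
    ∫_0^1 16*x^6 dx = 16/7;  ∫_0^1 -72*x^5 dx = -12;  ∫_0^1 49*x^4 dx = 49/5;
    ∫_0^1 48*x^3 dx = 12;  ∫_0^1 70*x^2 dx = 70/3;  ∫_0^1 24*x dx = 12;
    ∫_0^1 9 dx = 9.
  Sum: 16/7 − 12 + 49/5 + 12 + 70/3 + 12 + 9 = 5924/105.
Adding: ||u||_{H^1}^2 = 46337/1260 + 5924/105 = 3355/36.


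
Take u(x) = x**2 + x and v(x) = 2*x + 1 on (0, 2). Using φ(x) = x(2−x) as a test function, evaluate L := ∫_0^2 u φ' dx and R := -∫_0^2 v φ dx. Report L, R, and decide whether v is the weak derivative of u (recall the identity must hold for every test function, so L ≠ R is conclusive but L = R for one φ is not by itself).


LHS = -4, RHS = -4. Yes, v = u' weakly.

u(x) = x**2 + x, classical derivative u'(x) = 2*x + 1.
φ(x) = x(2−x), so φ'(x) = 2 - 2*x.
Note φ(0) = φ(2) = 0, so the boundary term u·φ vanishes.
LHS = ∫_0^2 u(x) φ'(x) dx = ∫_0^2 (-2*x^3 + 2*x) dx. Term by term:
  ∫_0^2 -2*x^3 dx = -8;  ∫_0^2 2*x dx = 4.
Sum: -8 + 4 = -4.
So LHS = -4.
∫_0^2 v(x) φ(x) dx = ∫_0^2 (-2*x^3 + 3*x^2 + 2*x) dx. Term by term:
  ∫_0^2 -2*x^3 dx = -8;  ∫_0^2 3*x^2 dx = 8;  ∫_0^2 2*x dx = 4.
Sum: -8 + 8 + 4 = 4.
So RHS = -∫_0^2 v(x) φ(x) dx = -4.
LHS = RHS, so the identity holds for this test φ.
Moreover u is smooth here and v(x) = u'(x) = 2*x + 1 pointwise, so the identity holds for every test function. Hence v is the weak derivative of u.


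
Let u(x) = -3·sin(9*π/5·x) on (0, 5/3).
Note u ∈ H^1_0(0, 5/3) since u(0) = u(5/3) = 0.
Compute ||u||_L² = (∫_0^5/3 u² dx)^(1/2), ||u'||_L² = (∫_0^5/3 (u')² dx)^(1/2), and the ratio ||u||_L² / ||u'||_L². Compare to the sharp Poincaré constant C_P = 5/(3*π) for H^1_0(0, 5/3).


||u||_L² / ||u'||_L² = 5/(9*π) < C_P = 5/(3*π).

u(x) = -3·sin(9*π/5·x), so u'(x) = -27*π*cos(9*π*x/5)/5.
Writing u(x) = A·sin(kπx/L) with A = -3 and k = 3, use ∫_0^L sin²(kπx/L) dx = L/2 and ∫_0^L cos²(kπx/L) dx = L/2.
u² = 9·sin²(9*π/5·x) and (u')² = 729*π^2/25·cos²(9*π/5·x), and each of sin², cos² integrates to L/2 = 5/6 over (0, 5/3).
∫_0^5/3 u² dx = 15/2, so ||u||_L² = sqrt(30)/2.
∫_0^5/3 (u')² dx = 243*π^2/10, so ||u'||_L² = 9*sqrt(30)*π/10.
Ratio ||u||_L² / ||u'||_L² = 5/(9*π).
Sharp Poincaré constant on H^1_0(0, 5/3) is C_P = L/π = 5/(3*π), achieved by sin(3*π/5·x).
This is the k = 3 harmonic; the ratio L/(kπ) is strictly less than C_P = L/π, consistent with the sharp inequality ||u||_L² ≤ C_P ||u'||_L².


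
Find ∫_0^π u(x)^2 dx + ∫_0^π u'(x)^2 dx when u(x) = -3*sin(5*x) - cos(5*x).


||u||_{H^1(0,π)}^2 = 130*π

u'(x) = 5*sin(5*x) - 15*cos(5*x).
Expand u² and (u')² and integrate term by term on (0, π), using: for integers n ≥ 1, ∫_0^π sin²(nx) dx = ∫_0^π cos²(nx) dx = π/2; for n ≠ n', ∫_0^π sin(nx)sin(n'x) dx = ∫_0^π cos(nx)cos(n'x) dx = 0; and by product-to-sum, ∫_0^π sin(nx)cos(n'x) dx = ½∫_0^π [sin((n+n')x) + sin((n−n')x)] dx, which is 0 when n+n' is even and 2n/(n²−n'²) when n+n' is odd (it need not vanish on (0, π)).
  u² squared terms: (-1)²·∫cos(5x)² dx = 1·π/2 = π/2;  (-3)²·∫sin(5x)² dx = 9·π/2 = 9*π/2.
  u² cross terms: 2·(-1)·(-3)·∫cos(5x)·sin(5x) dx = 6·(0) = 0.
  So ∫_0^π u² dx = π/2 + 9*π/2 + 0 = 5*π.
  (u')² squared terms: (-15)²·∫cos(5x)² dx = 225·π/2 = 225*π/2;  (5)²·∫sin(5x)² dx = 25·π/2 = 25*π/2.
  (u')² cross terms: 2·(-15)·(5)·∫cos(5x)·sin(5x) dx = -150·(0) = 0.
  So ∫_0^π (u')² dx = 225*π/2 + 25*π/2 + 0 = 125*π.
||u||_{H^1}^2 = (5*π) + (125*π) = 130*π.


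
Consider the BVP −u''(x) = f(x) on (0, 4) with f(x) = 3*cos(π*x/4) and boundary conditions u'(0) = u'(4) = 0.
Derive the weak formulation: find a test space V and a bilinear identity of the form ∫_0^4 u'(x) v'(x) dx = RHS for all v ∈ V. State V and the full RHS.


V = H^1(0, 4) (no boundary constraint on v; u is determined up to an additive constant); weak form: ∫_0^4 u'v' dx = ∫_0^4 (3*cos(π*x/4)) v dx for all v ∈ V.

Multiply both sides by a test function v and integrate from 0 to 4:
  ∫_0^4 −u''(x) v(x) dx = ∫_0^4 f(x) v(x) dx.
Integrate the LHS by parts once:
  ∫_0^4 −u'' v dx = −[u'(x) v(x)]_0^4 + ∫_0^4 u'(x) v'(x) dx.
Thus ∫_0^4 u'(x) v'(x) dx = ∫_0^4 f(x) v(x) dx + [u'(x) v(x)]_0^4.
Choose V so that boundary terms are either known or forced to vanish.
u has homogeneous Neumann: u'(0) = u'(4) = 0. So [u' v]_0^4 = 0·v(4) − 0·v(0) = 0 for any v; take V = H^1(0, 4).
Weak formulation: find u (satisfying any essential BC) such that ∫_0^4 u'(x) v'(x) dx = ∫_0^4 f v dx for all v ∈ V (homogeneous Neumann, so boundary terms vanish).
Substituting f(x) = 3*cos(π*x/4), the right-hand side is ∫_0^4 (3*cos(π*x/4)) v dx.
Compatibility check (pure Neumann): taking v ≡ 1 ∈ V gives 0 = ∫_0^4 f dx + (0) − (0), i.e. ∫_0^4 f dx must equal u'(0) − u'(4) = 0. Indeed ∫_0^4 (3*cos(π*x/4)) dx = 0, so the data are compatible. The solution is then unique only up to an additive constant (fix it e.g. by requiring ∫_0^4 u dx = 0).


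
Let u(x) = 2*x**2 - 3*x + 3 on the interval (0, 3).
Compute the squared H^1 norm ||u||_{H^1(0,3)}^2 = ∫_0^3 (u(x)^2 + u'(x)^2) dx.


||u||_{H^1}^2 = 747/5

The H^1 norm (squared) on an interval (0, L) is
  ||u||_{H^1}^2 = ∫_0^L u(x)^2 dx + ∫_0^L u'(x)^2 dx.
Compute u'(x) = 4*x - 3.
Then u(x)^2 = 4*x**4 - 12*x**3 + 21*x**2 - 18*x + 9 and u'(x)^2 = 16*x**2 - 24*x + 9.
Integrate each monomial from 0 to 3 using ∫_0^3 c·x^n dx = c·3^(n+1)/(n+1):
  ∫_0^3 u(x)^2 dx = ∫_0^3 (4*x^4 - 12*x^3 + 21*x^2 - 18*x + 9) dx. Term by term:
    ∫_0^3 4*x^4 dx = 972/5;  ∫_0^3 -12*x^3 dx = -243;  ∫_0^3 21*x^2 dx = 189;
    ∫_0^3 -18*x dx = -81;  ∫_0^3 9 dx = 27.
  Sum: 972/5 − 243 + 189 − 81 + 27 = 432/5.
  ∫_0^3 u'(x)^2 dx = ∫_0^3 (16*x^2 - 24*x + 9) dx. Term by term:
    ∫_0^3 16*x^2 dx = 144;  ∫_0^3 -24*x dx = -108;  ∫_0^3 9 dx = 27.
  Sum: 144 − 108 + 27 = 63.
Adding: ||u||_{H^1}^2 = 432/5 + 63 = 747/5.


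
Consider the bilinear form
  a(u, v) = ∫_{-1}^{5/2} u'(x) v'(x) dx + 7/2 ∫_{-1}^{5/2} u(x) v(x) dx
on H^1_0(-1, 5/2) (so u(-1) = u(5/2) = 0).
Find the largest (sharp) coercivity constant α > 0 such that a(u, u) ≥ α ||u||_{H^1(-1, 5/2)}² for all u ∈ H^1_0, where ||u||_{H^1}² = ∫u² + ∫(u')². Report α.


α = 1

Coercivity of a(·,·) on H^1_0(-1, 5/2) means a(u, u) ≥ α ||u||_{H^1}² for every u ∈ H^1_0.
The interval has length L = 7/2, and Poincaré/coercivity depend only on L. Here a(u, u) = ∫(u')² + (7/2)·∫u².
Here c = 7/2 ≥ 1, so a(u,u) = ∫(u')² + c∫u² ≥ ∫(u')² + ∫u² = ||u||_{H^1}², i.e. α = 1 works. No larger α is possible: a(u,u) ≥ α||u||_{H^1}² means (1−α)∫(u')² ≥ (α−c)∫u², and for the modes u_n = sin(nπ(x−x₀)/L) (x₀ the left endpoint) one has ∫u_n²/∫(u_n')² = (L/(nπ))² → 0, so a(u_n,u_n)/||u_n||_{H^1}² → 1. Hence the optimal constant is α = 1.
Therefore α = 1.


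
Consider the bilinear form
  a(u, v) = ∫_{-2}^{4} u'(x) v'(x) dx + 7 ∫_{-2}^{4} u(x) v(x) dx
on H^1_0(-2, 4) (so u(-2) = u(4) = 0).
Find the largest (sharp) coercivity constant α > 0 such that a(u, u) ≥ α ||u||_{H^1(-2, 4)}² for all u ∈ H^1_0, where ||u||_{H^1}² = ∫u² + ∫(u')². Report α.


α = 1

Coercivity of a(·,·) on H^1_0(-2, 4) means a(u, u) ≥ α ||u||_{H^1}² for every u ∈ H^1_0.
The interval has length L = 6, and Poincaré/coercivity depend only on L. Here a(u, u) = ∫(u')² + (7)·∫u².
Here c = 7 ≥ 1, so a(u,u) = ∫(u')² + c∫u² ≥ ∫(u')² + ∫u² = ||u||_{H^1}², i.e. α = 1 works. No larger α is possible: a(u,u) ≥ α||u||_{H^1}² means (1−α)∫(u')² ≥ (α−c)∫u², and for the modes u_n = sin(nπ(x−x₀)/L) (x₀ the left endpoint) one has ∫u_n²/∫(u_n')² = (L/(nπ))² → 0, so a(u_n,u_n)/||u_n||_{H^1}² → 1. Hence the optimal constant is α = 1.
Therefore α = 1.


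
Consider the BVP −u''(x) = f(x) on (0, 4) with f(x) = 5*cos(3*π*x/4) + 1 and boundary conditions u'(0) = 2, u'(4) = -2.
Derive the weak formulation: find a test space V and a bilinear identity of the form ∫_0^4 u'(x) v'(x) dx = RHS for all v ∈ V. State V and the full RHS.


V = H^1(0, 4) (v unrestricted at boundary; u is determined up to an additive constant); weak form: ∫_0^4 u'v' dx = ∫_0^4 (5*cos(3*π*x/4) + 1) v dx − 2·v(4) − 2·v(0) for all v ∈ V.

Multiply both sides by a test function v and integrate from 0 to 4:
  ∫_0^4 −u''(x) v(x) dx = ∫_0^4 f(x) v(x) dx.
Integrate the LHS by parts once:
  ∫_0^4 −u'' v dx = −[u'(x) v(x)]_0^4 + ∫_0^4 u'(x) v'(x) dx.
Thus ∫_0^4 u'(x) v'(x) dx = ∫_0^4 f(x) v(x) dx + [u'(x) v(x)]_0^4.
Choose V so that boundary terms are either known or forced to vanish.
u has inhomogeneous Neumann u'(0) = 2, u'(4) = -2. [u' v]_0^4 = (-2)·v(4) − (2)·v(0) = − 2·v(4) − 2·v(0). Take V = H^1(0, 4); boundary term becomes part of RHS.
Weak formulation: find u (satisfying any essential BC) such that ∫_0^4 u'(x) v'(x) dx = ∫_0^4 f v dx − 2·v(4) − 2·v(0) for all v ∈ V (Neumann data are natural BCs: they enter the RHS as boundary terms).
Substituting f(x) = 5*cos(3*π*x/4) + 1, the right-hand side is ∫_0^4 (5*cos(3*π*x/4) + 1) v dx − 2·v(4) − 2·v(0).
Compatibility check (pure Neumann): taking v ≡ 1 ∈ V gives 0 = ∫_0^4 f dx + (-2) − (2), i.e. ∫_0^4 f dx must equal u'(0) − u'(4) = 4. Indeed ∫_0^4 (5*cos(3*π*x/4) + 1) dx = 4, so the data are compatible. The solution is then unique only up to an additive constant (fix it e.g. by requiring ∫_0^4 u dx = 0).


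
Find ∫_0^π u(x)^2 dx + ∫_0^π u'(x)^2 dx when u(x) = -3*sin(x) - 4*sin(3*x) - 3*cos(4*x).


||u||_{H^1(0,π)}^2 = -13668/35 + 331*π/2

u'(x) = 12*sin(4*x) - 3*cos(x) - 12*cos(3*x).
Expand u² and (u')² and integrate term by term on (0, π), using: for integers n ≥ 1, ∫_0^π sin²(nx) dx = ∫_0^π cos²(nx) dx = π/2; for n ≠ n', ∫_0^π sin(nx)sin(n'x) dx = ∫_0^π cos(nx)cos(n'x) dx = 0; and by product-to-sum, ∫_0^π sin(nx)cos(n'x) dx = ½∫_0^π [sin((n+n')x) + sin((n−n')x)] dx, which is 0 when n+n' is even and 2n/(n²−n'²) when n+n' is odd (it need not vanish on (0, π)).
  u² squared terms: (-4)²·∫sin(3x)² dx = 16·π/2 = 8*π;  (-3)²·∫cos(4x)² dx = 9·π/2 = 9*π/2;  (-3)²·∫sin(x)² dx = 9·π/2 = 9*π/2.
  u² cross terms: 2·(-4)·(-3)·∫sin(3x)·cos(4x) dx = 24·(-6/7) = -144/7;  2·(-4)·(-3)·∫sin(3x)·sin(x) dx = 24·(0) = 0;  2·(-3)·(-3)·∫cos(4x)·sin(x) dx = 18·(-2/15) = -12/5.
  So ∫_0^π u² dx = 8*π + 9*π/2 + 9*π/2 − 144/7 + 0 − 12/5 = -804/35 + 17*π.
  (u')² squared terms: (-12)²·∫cos(3x)² dx = 144·π/2 = 72*π;  (-3)²·∫cos(x)² dx = 9·π/2 = 9*π/2;  (12)²·∫sin(4x)² dx = 144·π/2 = 72*π.
  (u')² cross terms: 2·(-12)·(-3)·∫cos(3x)·cos(x) dx = 72·(0) = 0;  2·(-12)·(12)·∫cos(3x)·sin(4x) dx = -288·(8/7) = -2304/7;  2·(-3)·(12)·∫cos(x)·sin(4x) dx = -72·(8/15) = -192/5.
  So ∫_0^π (u')² dx = 72*π + 9*π/2 + 72*π + 0 − 2304/7 − 192/5 = -12864/35 + 297*π/2.
||u||_{H^1}^2 = (-804/35 + 17*π) + (-12864/35 + 297*π/2) = -13668/35 + 331*π/2.


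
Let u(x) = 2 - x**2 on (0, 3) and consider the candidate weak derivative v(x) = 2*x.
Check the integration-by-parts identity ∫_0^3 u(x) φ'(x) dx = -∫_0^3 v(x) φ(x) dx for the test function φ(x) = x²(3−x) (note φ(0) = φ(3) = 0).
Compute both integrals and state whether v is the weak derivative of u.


LHS = 243/10, RHS = -243/10. No, v is not the weak derivative of u.

u(x) = 2 - x**2, classical derivative u'(x) = -2*x.
φ(x) = x²(3−x), so φ'(x) = 3*x*(2 - x).
Note φ(0) = φ(3) = 0, so the boundary term u·φ vanishes.
LHS = ∫_0^3 u(x) φ'(x) dx = ∫_0^3 (3*x^4 - 6*x^3 - 6*x^2 + 12*x) dx. Term by term:
  ∫_0^3 3*x^4 dx = 729/5;  ∫_0^3 -6*x^3 dx = -243/2;  ∫_0^3 -6*x^2 dx = -54;
  ∫_0^3 12*x dx = 54.
Sum: 729/5 − 243/2 − 54 + 54 = 243/10.
So LHS = 243/10.
∫_0^3 v(x) φ(x) dx = ∫_0^3 (-2*x^4 + 6*x^3) dx. Term by term:
  ∫_0^3 -2*x^4 dx = -486/5;  ∫_0^3 6*x^3 dx = 243/2.
Sum: -486/5 + 243/2 = 243/10.
So RHS = -∫_0^3 v(x) φ(x) dx = -243/10.
LHS − RHS = 243/5 ≠ 0, so the identity fails.
(For a valid weak derivative the identity must hold for EVERY test function, in particular this one. The failure shows v is NOT the weak derivative of u.)
Correct weak derivative would be u'(x) = -2*x.


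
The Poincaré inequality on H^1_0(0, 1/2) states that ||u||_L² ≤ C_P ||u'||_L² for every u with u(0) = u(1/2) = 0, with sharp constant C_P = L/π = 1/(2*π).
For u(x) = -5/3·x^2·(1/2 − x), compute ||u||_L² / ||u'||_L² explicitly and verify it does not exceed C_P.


||u||_L² / ||u'||_L² = sqrt(14)/28 < C_P = 1/(2*π).

u(x) = -5/3·x^2·(1/2 − x), so u'(x) = 5*x*(3*x - 1)/3.
u(x) = -5/3·x^2·(1/2 − x) vanishes at x = 0 and x = 1/2, so u ∈ H^1_0(0, 1/2). Differentiate via the product rule and integrate the resulting polynomials term by term.
  ∫_0^1/2 u² dx = ∫_0^1/2 (25*x^6/9 - 25*x^5/9 + 25*x^4/36) dx. Term by term:
    ∫_0^1/2 25*x^6/9 dx = 25/8064;  ∫_0^1/2 -25*x^5/9 dx = -25/3456;  ∫_0^1/2 25*x^4/36 dx = 5/1152.
  Sum: 25/8064 − 25/3456 + 5/1152 = 5/24192.
  ∫_0^1/2 (u')² dx = ∫_0^1/2 (25*x^4 - 50*x^3/3 + 25*x^2/9) dx. Term by term:
    ∫_0^1/2 25*x^4 dx = 5/32;  ∫_0^1/2 -50*x^3/3 dx = -25/96;  ∫_0^1/2 25*x^2/9 dx = 25/216.
  Sum: 5/32 − 25/96 + 25/216 = 5/432.
∫_0^1/2 u² dx = 5/24192, so ||u||_L² = sqrt(210)/1008.
∫_0^1/2 (u')² dx = 5/432, so ||u'||_L² = sqrt(15)/36.
Ratio ||u||_L² / ||u'||_L² = sqrt(14)/28.
Sharp Poincaré constant on H^1_0(0, 1/2) is C_P = L/π = 1/(2*π), achieved by sin(2*π·x).
A polynomial bump cannot attain the sharp Poincaré constant (only the first sine eigenfunction does), so the ratio is strictly less than C_P, consistent with ||u||_L² ≤ C_P ||u'||_L².


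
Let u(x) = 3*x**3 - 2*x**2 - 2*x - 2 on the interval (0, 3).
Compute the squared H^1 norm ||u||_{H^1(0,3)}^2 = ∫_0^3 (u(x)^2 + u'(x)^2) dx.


||u||_{H^1}^2 = 119793/35

The H^1 norm (squared) on an interval (0, L) is
  ||u||_{H^1}^2 = ∫_0^L u(x)^2 dx + ∫_0^L u'(x)^2 dx.
Compute u'(x) = 9*x**2 - 4*x - 2.
Then u(x)^2 = 9*x**6 - 12*x**5 - 8*x**4 - 4*x**3 + 12*x**2 + 8*x + 4 and u'(x)^2 = 81*x**4 - 72*x**3 - 20*x**2 + 16*x + 4.
Integrate each monomial from 0 to 3 using ∫_0^3 c·x^n dx = c·3^(n+1)/(n+1):
  ∫_0^3 u(x)^2 dx = ∫_0^3 (9*x^6 - 12*x^5 - 8*x^4 - 4*x^3 + 12*x^2 + 8*x + 4) dx. Term by term:
    ∫_0^3 9*x^6 dx = 19683/7;  ∫_0^3 -12*x^5 dx = -1458;  ∫_0^3 -8*x^4 dx = -1944/5;
    ∫_0^3 -4*x^3 dx = -81;  ∫_0^3 12*x^2 dx = 108;  ∫_0^3 8*x dx = 36;
    ∫_0^3 4 dx = 12.
  Sum: 19683/7 − 1458 − 1944/5 − 81 + 108 + 36 + 12 = 36402/35.
  ∫_0^3 u'(x)^2 dx = ∫_0^3 (81*x^4 - 72*x^3 - 20*x^2 + 16*x + 4) dx. Term by term:
    ∫_0^3 81*x^4 dx = 19683/5;  ∫_0^3 -72*x^3 dx = -1458;  ∫_0^3 -20*x^2 dx = -180;
    ∫_0^3 16*x dx = 72;  ∫_0^3 4 dx = 12.
  Sum: 19683/5 − 1458 − 180 + 72 + 12 = 11913/5.
Adding: ||u||_{H^1}^2 = 36402/35 + 11913/5 = 119793/35.


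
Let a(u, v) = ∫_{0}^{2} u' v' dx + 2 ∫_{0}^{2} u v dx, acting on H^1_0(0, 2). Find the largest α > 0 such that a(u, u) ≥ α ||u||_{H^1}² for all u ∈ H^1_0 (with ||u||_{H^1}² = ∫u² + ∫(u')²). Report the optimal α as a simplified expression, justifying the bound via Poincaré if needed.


α = 1

Coercivity of a(·,·) on H^1_0(0, 2) means a(u, u) ≥ α ||u||_{H^1}² for every u ∈ H^1_0.
The interval has length L = 2, and Poincaré/coercivity depend only on L. Here a(u, u) = ∫(u')² + (2)·∫u².
Here c = 2 ≥ 1, so a(u,u) = ∫(u')² + c∫u² ≥ ∫(u')² + ∫u² = ||u||_{H^1}², i.e. α = 1 works. No larger α is possible: a(u,u) ≥ α||u||_{H^1}² means (1−α)∫(u')² ≥ (α−c)∫u², and for the modes u_n = sin(nπ(x−x₀)/L) (x₀ the left endpoint) one has ∫u_n²/∫(u_n')² = (L/(nπ))² → 0, so a(u_n,u_n)/||u_n||_{H^1}² → 1. Hence the optimal constant is α = 1.
Therefore α = 1.


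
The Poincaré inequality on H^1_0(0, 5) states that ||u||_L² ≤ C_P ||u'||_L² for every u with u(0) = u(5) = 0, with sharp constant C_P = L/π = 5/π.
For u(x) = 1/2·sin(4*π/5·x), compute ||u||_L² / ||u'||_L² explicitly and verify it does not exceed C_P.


||u||_L² / ||u'||_L² = 5/(4*π) < C_P = 5/π.

u(x) = 1/2·sin(4*π/5·x), so u'(x) = 2*π*cos(4*π*x/5)/5.
Writing u(x) = A·sin(kπx/L) with A = 1/2 and k = 4, use ∫_0^L sin²(kπx/L) dx = L/2 and ∫_0^L cos²(kπx/L) dx = L/2.
u² = 1/4·sin²(4*π/5·x) and (u')² = 4*π^2/25·cos²(4*π/5·x), and each of sin², cos² integrates to L/2 = 5/2 over (0, 5).
∫_0^5 u² dx = 5/8, so ||u||_L² = sqrt(10)/4.
∫_0^5 (u')² dx = 2*π^2/5, so ||u'||_L² = sqrt(10)*π/5.
Ratio ||u||_L² / ||u'||_L² = 5/(4*π).
Sharp Poincaré constant on H^1_0(0, 5) is C_P = L/π = 5/π, achieved by sin(π/5·x).
This is the k = 4 harmonic; the ratio L/(kπ) is strictly less than C_P = L/π, consistent with the sharp inequality ||u||_L² ≤ C_P ||u'||_L².


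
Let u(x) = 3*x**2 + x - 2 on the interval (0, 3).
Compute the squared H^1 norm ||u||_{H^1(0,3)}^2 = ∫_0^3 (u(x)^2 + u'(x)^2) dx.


||u||_{H^1}^2 = 8349/10

The H^1 norm (squared) on an interval (0, L) is
  ||u||_{H^1}^2 = ∫_0^L u(x)^2 dx + ∫_0^L u'(x)^2 dx.
Compute u'(x) = 6*x + 1.
Then u(x)^2 = 9*x**4 + 6*x**3 - 11*x**2 - 4*x + 4 and u'(x)^2 = 36*x**2 + 12*x + 1.
Integrate each monomial from 0 to 3 using ∫_0^3 c·x^n dx = c·3^(n+1)/(n+1):
  ∫_0^3 u(x)^2 dx = ∫_0^3 (9*x^4 + 6*x^3 - 11*x^2 - 4*x + 4) dx. Term by term:
    ∫_0^3 9*x^4 dx = 2187/5;  ∫_0^3 6*x^3 dx = 243/2;  ∫_0^3 -11*x^2 dx = -99;
    ∫_0^3 -4*x dx = -18;  ∫_0^3 4 dx = 12.
  Sum: 2187/5 + 243/2 − 99 − 18 + 12 = 4539/10.
  ∫_0^3 u'(x)^2 dx = ∫_0^3 (36*x^2 + 12*x + 1) dx. Term by term:
    ∫_0^3 36*x^2 dx = 324;  ∫_0^3 12*x dx = 54;  ∫_0^3 1 dx = 3.
  Sum: 324 + 54 + 3 = 381.
Adding: ||u||_{H^1}^2 = 4539/10 + 381 = 8349/10.


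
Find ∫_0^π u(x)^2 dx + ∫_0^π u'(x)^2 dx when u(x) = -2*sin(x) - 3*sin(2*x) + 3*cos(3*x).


||u||_{H^1(0,π)}^2 = 144 + 143*π/2

u'(x) = -9*sin(3*x) - 2*cos(x) - 6*cos(2*x).
Expand u² and (u')² and integrate term by term on (0, π), using: for integers n ≥ 1, ∫_0^π sin²(nx) dx = ∫_0^π cos²(nx) dx = π/2; for n ≠ n', ∫_0^π sin(nx)sin(n'x) dx = ∫_0^π cos(nx)cos(n'x) dx = 0; and by product-to-sum, ∫_0^π sin(nx)cos(n'x) dx = ½∫_0^π [sin((n+n')x) + sin((n−n')x)] dx, which is 0 when n+n' is even and 2n/(n²−n'²) when n+n' is odd (it need not vanish on (0, π)).
  u² squared terms: (-3)²·∫sin(2x)² dx = 9·π/2 = 9*π/2;  (-2)²·∫sin(x)² dx = 4·π/2 = 2*π;  (3)²·∫cos(3x)² dx = 9·π/2 = 9*π/2.
  u² cross terms: 2·(-3)·(-2)·∫sin(2x)·sin(x) dx = 12·(0) = 0;  2·(-3)·(3)·∫sin(2x)·cos(3x) dx = -18·(-4/5) = 72/5;  2·(-2)·(3)·∫sin(x)·cos(3x) dx = -12·(0) = 0.
  So ∫_0^π u² dx = 9*π/2 + 2*π + 9*π/2 + 0 + 72/5 + 0 = 72/5 + 11*π.
  (u')² squared terms: (-9)²·∫sin(3x)² dx = 81·π/2 = 81*π/2;  (-6)²·∫cos(2x)² dx = 36·π/2 = 18*π;  (-2)²·∫cos(x)² dx = 4·π/2 = 2*π.
  (u')² cross terms: 2·(-9)·(-6)·∫sin(3x)·cos(2x) dx = 108·(6/5) = 648/5;  2·(-9)·(-2)·∫sin(3x)·cos(x) dx = 36·(0) = 0;  2·(-6)·(-2)·∫cos(2x)·cos(x) dx = 24·(0) = 0.
  So ∫_0^π (u')² dx = 81*π/2 + 18*π + 2*π + 648/5 + 0 + 0 = 648/5 + 121*π/2.
||u||_{H^1}^2 = (72/5 + 11*π) + (648/5 + 121*π/2) = 144 + 143*π/2.


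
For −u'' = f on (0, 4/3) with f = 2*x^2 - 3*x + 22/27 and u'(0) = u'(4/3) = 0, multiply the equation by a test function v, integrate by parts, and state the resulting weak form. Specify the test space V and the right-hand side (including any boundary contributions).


V = H^1(0, 4/3) (no boundary constraint on v; u is determined up to an additive constant); weak form: ∫_0^4/3 u'v' dx = ∫_0^4/3 (2*x^2 - 3*x + 22/27) v dx for all v ∈ V.

Multiply both sides by a test function v and integrate from 0 to 4/3:
  ∫_0^4/3 −u''(x) v(x) dx = ∫_0^4/3 f(x) v(x) dx.
Integrate the LHS by parts once:
  ∫_0^4/3 −u'' v dx = −[u'(x) v(x)]_0^4/3 + ∫_0^4/3 u'(x) v'(x) dx.
Thus ∫_0^4/3 u'(x) v'(x) dx = ∫_0^4/3 f(x) v(x) dx + [u'(x) v(x)]_0^4/3.
Choose V so that boundary terms are either known or forced to vanish.
u has homogeneous Neumann: u'(0) = u'(4/3) = 0. So [u' v]_0^4/3 = 0·v(4/3) − 0·v(0) = 0 for any v; take V = H^1(0, 4/3).
Weak formulation: find u (satisfying any essential BC) such that ∫_0^4/3 u'(x) v'(x) dx = ∫_0^4/3 f v dx for all v ∈ V (homogeneous Neumann, so boundary terms vanish).
Substituting f(x) = 2*x^2 - 3*x + 22/27, the right-hand side is ∫_0^4/3 (2*x^2 - 3*x + 22/27) v dx.
Compatibility check (pure Neumann): taking v ≡ 1 ∈ V gives 0 = ∫_0^4/3 f dx + (0) − (0), i.e. ∫_0^4/3 f dx must equal u'(0) − u'(4/3) = 0. Indeed ∫_0^4/3 (2*x^2 - 3*x + 22/27) dx = 0, so the data are compatible. The solution is then unique only up to an additive constant (fix it e.g. by requiring ∫_0^4/3 u dx = 0).


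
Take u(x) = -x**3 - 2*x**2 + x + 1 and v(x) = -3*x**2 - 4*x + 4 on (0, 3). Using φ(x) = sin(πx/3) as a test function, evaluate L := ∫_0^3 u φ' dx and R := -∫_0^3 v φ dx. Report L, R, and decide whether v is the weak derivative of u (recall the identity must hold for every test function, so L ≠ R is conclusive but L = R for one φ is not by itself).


LHS = -324/π^3 + 111/π, RHS = -324/π^3 + 93/π. No, v is not the weak derivative of u.

u(x) = -x**3 - 2*x**2 + x + 1, classical derivative u'(x) = -3*x**2 - 4*x + 1.
φ(x) = sin(πx/3), so φ'(x) = π*cos(π*x/3)/3.
Note φ(0) = φ(3) = 0, so the boundary term u·φ vanishes.
LHS = ∫_0^3 u(x) φ'(x) dx = ∫_0^3 (-π*x^3*cos(π*x/3)/3 - 2*π*x^2*cos(π*x/3)/3 + π*x*cos(π*x/3)/3 + π*cos(π*x/3)/3) dx. Term by term:
  ∫_0^3 π*cos(π*x/3)/3 dx = 0;  ∫_0^3 -2*π*x^2*cos(π*x/3)/3 dx = 36/π;  ∫_0^3 -π*x^3*cos(π*x/3)/3 dx = -324/π^3 + 81/π;
  ∫_0^3 π*x*cos(π*x/3)/3 dx = -6/π.
Sum: 0 + 36/π + -324/π^3 + 81/π − 6/π = -324/π^3 + 111/π.
So LHS = -324/π^3 + 111/π.
∫_0^3 v(x) φ(x) dx = ∫_0^3 (-3*x^2*sin(π*x/3) - 4*x*sin(π*x/3) + 4*sin(π*x/3)) dx. Term by term:
  ∫_0^3 4*sin(π*x/3) dx = 24/π;  ∫_0^3 -4*x*sin(π*x/3) dx = -36/π;  ∫_0^3 -3*x^2*sin(π*x/3) dx = -81/π + 324/π^3.
Sum: 24/π − 36/π + -81/π + 324/π^3 = -93/π + 324/π^3.
So RHS = -∫_0^3 v(x) φ(x) dx = -324/π^3 + 93/π.
LHS − RHS = 18/π ≠ 0, so the identity fails.
(For a valid weak derivative the identity must hold for EVERY test function, in particular this one. The failure shows v is NOT the weak derivative of u.)
Correct weak derivative would be u'(x) = -3*x**2 - 4*x + 1.


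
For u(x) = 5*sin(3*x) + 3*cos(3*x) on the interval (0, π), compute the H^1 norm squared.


||u||_{H^1(0,π)}^2 = 170*π

u'(x) = -9*sin(3*x) + 15*cos(3*x).
Expand u² and (u')² and integrate term by term on (0, π), using: for integers n ≥ 1, ∫_0^π sin²(nx) dx = ∫_0^π cos²(nx) dx = π/2; for n ≠ n', ∫_0^π sin(nx)sin(n'x) dx = ∫_0^π cos(nx)cos(n'x) dx = 0; and by product-to-sum, ∫_0^π sin(nx)cos(n'x) dx = ½∫_0^π [sin((n+n')x) + sin((n−n')x)] dx, which is 0 when n+n' is even and 2n/(n²−n'²) when n+n' is odd (it need not vanish on (0, π)).
  u² squared terms: (3)²·∫cos(3x)² dx = 9·π/2 = 9*π/2;  (5)²·∫sin(3x)² dx = 25·π/2 = 25*π/2.
  u² cross terms: 2·(3)·(5)·∫cos(3x)·sin(3x) dx = 30·(0) = 0.
  So ∫_0^π u² dx = 9*π/2 + 25*π/2 + 0 = 17*π.
  (u')² squared terms: (-9)²·∫sin(3x)² dx = 81·π/2 = 81*π/2;  (15)²·∫cos(3x)² dx = 225·π/2 = 225*π/2.
  (u')² cross terms: 2·(-9)·(15)·∫sin(3x)·cos(3x) dx = -270·(0) = 0.
  So ∫_0^π (u')² dx = 81*π/2 + 225*π/2 + 0 = 153*π.
||u||_{H^1}^2 = (17*π) + (153*π) = 170*π.


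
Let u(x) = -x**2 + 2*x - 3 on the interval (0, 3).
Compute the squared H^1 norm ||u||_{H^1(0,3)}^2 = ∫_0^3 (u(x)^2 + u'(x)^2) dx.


||u||_{H^1}^2 = 213/5

The H^1 norm (squared) on an interval (0, L) is
  ||u||_{H^1}^2 = ∫_0^L u(x)^2 dx + ∫_0^L u'(x)^2 dx.
Compute u'(x) = 2 - 2*x.
Then u(x)^2 = x**4 - 4*x**3 + 10*x**2 - 12*x + 9 and u'(x)^2 = 4*x**2 - 8*x + 4.
Integrate each monomial from 0 to 3 using ∫_0^3 c·x^n dx = c·3^(n+1)/(n+1):
  ∫_0^3 u(x)^2 dx = ∫_0^3 (x^4 - 4*x^3 + 10*x^2 - 12*x + 9) dx. Term by term:
    ∫_0^3 x^4 dx = 243/5;  ∫_0^3 -4*x^3 dx = -81;  ∫_0^3 10*x^2 dx = 90;
    ∫_0^3 -12*x dx = -54;  ∫_0^3 9 dx = 27.
  Sum: 243/5 − 81 + 90 − 54 + 27 = 153/5.
  ∫_0^3 u'(x)^2 dx = ∫_0^3 (4*x^2 - 8*x + 4) dx. Term by term:
    ∫_0^3 4*x^2 dx = 36;  ∫_0^3 -8*x dx = -36;  ∫_0^3 4 dx = 12.
  Sum: 36 − 36 + 12 = 12.
Adding: ||u||_{H^1}^2 = 153/5 + 12 = 213/5.


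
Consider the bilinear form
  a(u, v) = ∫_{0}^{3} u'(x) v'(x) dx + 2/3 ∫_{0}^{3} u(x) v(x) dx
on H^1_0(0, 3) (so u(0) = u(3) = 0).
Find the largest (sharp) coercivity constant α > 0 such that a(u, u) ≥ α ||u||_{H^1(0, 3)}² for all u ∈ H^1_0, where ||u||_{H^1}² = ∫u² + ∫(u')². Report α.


α = (6 + π^2)/(9 + π^2)

Coercivity of a(·,·) on H^1_0(0, 3) means a(u, u) ≥ α ||u||_{H^1}² for every u ∈ H^1_0.
The interval has length L = 3, and Poincaré/coercivity depend only on L. Here a(u, u) = ∫(u')² + (2/3)·∫u².
Here 0 < c = 2/3 < 1. The condition a(u,u) ≥ α||u||_{H^1}² reads (1−α)∫(u')² ≥ (α−c)∫u². Any admissible α is ≤ 1 (rapidly oscillating u have ∫u²/∫(u')² → 0), and α = 1 would force 0 ≥ (1−c)∫u², impossible since c < 1; so 1−α > 0. By the sharp Poincaré inequality on H^1_0 of an interval of length L, ∫(u')² ≥ (π/L)²∫u² with equality for the first sine mode sin(π(x−x₀)/L) (x₀ the left endpoint), so the inequality holds for all u iff (1−α)(π/L)² ≥ α − c, i.e. α ≤ ((π/L)² + c)/((π/L)² + 1) = (1 + c(L/π)²)/(1 + (L/π)²). With (π/L)² = π^2/9 and c = 2/3, the largest admissible constant is α = ((π/L)² + c)/((π/L)² + 1).
Simplifying, α = (6 + π^2)/(9 + π^2).


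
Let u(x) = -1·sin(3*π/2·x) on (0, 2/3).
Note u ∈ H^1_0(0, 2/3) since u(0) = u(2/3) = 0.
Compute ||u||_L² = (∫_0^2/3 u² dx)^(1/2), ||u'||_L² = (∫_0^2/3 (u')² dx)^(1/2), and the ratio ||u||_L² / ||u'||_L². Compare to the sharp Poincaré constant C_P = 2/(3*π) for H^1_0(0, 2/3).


||u||_L² / ||u'||_L² = 2/(3*π) = C_P.

u(x) = -1·sin(3*π/2·x), so u'(x) = -3*π*cos(3*π*x/2)/2.
Writing u(x) = A·sin(kπx/L) with A = -1 and k = 1, use ∫_0^L sin²(kπx/L) dx = L/2 and ∫_0^L cos²(kπx/L) dx = L/2.
u² = 1·sin²(3*π/2·x) and (u')² = 9*π^2/4·cos²(3*π/2·x), and each of sin², cos² integrates to L/2 = 1/3 over (0, 2/3).
∫_0^2/3 u² dx = 1/3, so ||u||_L² = sqrt(3)/3.
∫_0^2/3 (u')² dx = 3*π^2/4, so ||u'||_L² = sqrt(3)*π/2.
Ratio ||u||_L² / ||u'||_L² = 2/(3*π).
Sharp Poincaré constant on H^1_0(0, 2/3) is C_P = L/π = 2/(3*π), achieved by sin(3*π/2·x).
This is the k = 1 eigenfunction (up to amplitude), so the ratio equals the sharp Poincaré constant exactly.


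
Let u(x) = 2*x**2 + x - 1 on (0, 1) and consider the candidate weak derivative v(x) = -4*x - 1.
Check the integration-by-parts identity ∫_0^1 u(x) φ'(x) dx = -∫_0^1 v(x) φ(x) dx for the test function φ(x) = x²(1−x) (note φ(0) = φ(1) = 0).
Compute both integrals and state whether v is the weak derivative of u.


LHS = -17/60, RHS = 17/60. No, v is not the weak derivative of u.

u(x) = 2*x**2 + x - 1, classical derivative u'(x) = 4*x + 1.
φ(x) = x²(1−x), so φ'(x) = x*(2 - 3*x).
Note φ(0) = φ(1) = 0, so the boundary term u·φ vanishes.
LHS = ∫_0^1 u(x) φ'(x) dx = ∫_0^1 (-6*x^4 + x^3 + 5*x^2 - 2*x) dx. Term by term:
  ∫_0^1 -6*x^4 dx = -6/5;  ∫_0^1 x^3 dx = 1/4;  ∫_0^1 5*x^2 dx = 5/3;
  ∫_0^1 -2*x dx = -1.
Sum: -6/5 + 1/4 + 5/3 − 1 = -17/60.
So LHS = -17/60.
∫_0^1 v(x) φ(x) dx = ∫_0^1 (4*x^4 - 3*x^3 - x^2) dx. Term by term:
  ∫_0^1 4*x^4 dx = 4/5;  ∫_0^1 -3*x^3 dx = -3/4;  ∫_0^1 -x^2 dx = -1/3.
Sum: 4/5 − 3/4 − 1/3 = -17/60.
So RHS = -∫_0^1 v(x) φ(x) dx = 17/60.
LHS − RHS = -17/30 ≠ 0, so the identity fails.
(For a valid weak derivative the identity must hold for EVERY test function, in particular this one. The failure shows v is NOT the weak derivative of u.)
Correct weak derivative would be u'(x) = 4*x + 1.


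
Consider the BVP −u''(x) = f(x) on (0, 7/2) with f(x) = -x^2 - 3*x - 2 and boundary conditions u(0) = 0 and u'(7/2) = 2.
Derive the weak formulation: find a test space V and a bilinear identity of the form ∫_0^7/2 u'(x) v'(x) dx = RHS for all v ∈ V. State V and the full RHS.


V = {v ∈ H^1(0, 7/2) : v(0) = 0} (test functions vanish at x = 0 where u is specified); weak form: ∫_0^7/2 u'v' dx = ∫_0^7/2 (-x^2 - 3*x - 2) v dx + 2·v(7/2) for all v ∈ V.

Multiply both sides by a test function v and integrate from 0 to 7/2:
  ∫_0^7/2 −u''(x) v(x) dx = ∫_0^7/2 f(x) v(x) dx.
Integrate the LHS by parts once:
  ∫_0^7/2 −u'' v dx = −[u'(x) v(x)]_0^7/2 + ∫_0^7/2 u'(x) v'(x) dx.
Thus ∫_0^7/2 u'(x) v'(x) dx = ∫_0^7/2 f(x) v(x) dx + [u'(x) v(x)]_0^7/2.
Choose V so that boundary terms are either known or forced to vanish.
Mixed BC: u(0) = 0 (Dirichlet) and u'(7/2) = 2 (Neumann). Define V = {v ∈ H^1(0, 7/2) : v(0) = 0}. Then [u' v]_0^7/2 = u'(7/2)·v(7/2) − u'(0)·0 = 2·v(7/2).
Weak formulation: find u (satisfying any essential BC) such that ∫_0^7/2 u'(x) v'(x) dx = ∫_0^7/2 f v dx + 2·v(7/2) for all v ∈ V (Dirichlet at 0 absorbed into V; Neumann datum at x = 7/2 contributes the boundary term).
Substituting f(x) = -x^2 - 3*x - 2, the right-hand side is ∫_0^7/2 (-x^2 - 3*x - 2) v dx + 2·v(7/2).
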